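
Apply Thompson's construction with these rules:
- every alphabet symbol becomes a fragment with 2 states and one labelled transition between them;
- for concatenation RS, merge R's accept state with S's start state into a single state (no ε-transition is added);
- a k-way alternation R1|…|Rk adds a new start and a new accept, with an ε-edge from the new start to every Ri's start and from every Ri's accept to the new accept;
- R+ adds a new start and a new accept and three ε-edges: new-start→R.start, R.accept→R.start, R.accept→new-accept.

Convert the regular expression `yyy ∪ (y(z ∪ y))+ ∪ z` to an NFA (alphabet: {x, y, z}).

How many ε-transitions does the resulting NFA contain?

By structural recursion:
Each of the 7 symbol leaves contributes 0 ε-transitions.
  yyy : 0 ε-transitions
  z ∪ y : 4 ε-transitions
  y(z ∪ y) : 4 ε-transitions
  (y(z ∪ y))+ : 7 ε-transitions
  yyy ∪ (y(z ∪ y))+ ∪ z : 13 ε-transitions

13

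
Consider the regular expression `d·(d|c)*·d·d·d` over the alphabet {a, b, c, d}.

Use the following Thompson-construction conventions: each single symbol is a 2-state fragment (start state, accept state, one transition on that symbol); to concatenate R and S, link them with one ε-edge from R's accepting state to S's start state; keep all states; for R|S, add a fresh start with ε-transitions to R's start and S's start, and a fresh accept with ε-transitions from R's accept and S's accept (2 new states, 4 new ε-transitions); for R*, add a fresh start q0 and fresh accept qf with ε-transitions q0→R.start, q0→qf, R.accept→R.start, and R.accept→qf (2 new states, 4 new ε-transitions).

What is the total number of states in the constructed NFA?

Building bottom-up:
Each of the 6 symbol leaves contributes a 2-state fragment.
  d|c — 6 states
  (d|c)* — 8 states
  d·(d|c)*·d·d·d — 16 states

16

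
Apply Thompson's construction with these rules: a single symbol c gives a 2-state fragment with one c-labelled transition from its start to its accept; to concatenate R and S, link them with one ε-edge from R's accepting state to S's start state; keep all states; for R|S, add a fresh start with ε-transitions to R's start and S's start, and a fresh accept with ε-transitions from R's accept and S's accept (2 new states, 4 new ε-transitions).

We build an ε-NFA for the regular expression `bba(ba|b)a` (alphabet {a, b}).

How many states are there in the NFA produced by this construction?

Per subexpression:
Each of the 7 symbol leaves contributes a 2-state fragment.
  ba : 4 states
  ba|b : 8 states
  bba(ba|b)a : 16 states

16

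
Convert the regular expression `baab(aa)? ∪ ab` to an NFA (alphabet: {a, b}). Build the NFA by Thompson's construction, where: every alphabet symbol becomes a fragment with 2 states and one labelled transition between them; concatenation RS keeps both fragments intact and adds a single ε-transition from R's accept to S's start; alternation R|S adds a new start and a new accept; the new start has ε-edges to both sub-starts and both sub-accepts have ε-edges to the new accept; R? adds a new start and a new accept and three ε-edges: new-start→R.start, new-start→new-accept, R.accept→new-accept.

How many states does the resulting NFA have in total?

Per subexpression:
Each of the 8 symbol leaves contributes a 2-state fragment.
  aa — 4 states
  (aa)? — 6 states
  baab(aa)? — 14 states
  ab — 4 states
  baab(aa)? ∪ ab — 20 states

20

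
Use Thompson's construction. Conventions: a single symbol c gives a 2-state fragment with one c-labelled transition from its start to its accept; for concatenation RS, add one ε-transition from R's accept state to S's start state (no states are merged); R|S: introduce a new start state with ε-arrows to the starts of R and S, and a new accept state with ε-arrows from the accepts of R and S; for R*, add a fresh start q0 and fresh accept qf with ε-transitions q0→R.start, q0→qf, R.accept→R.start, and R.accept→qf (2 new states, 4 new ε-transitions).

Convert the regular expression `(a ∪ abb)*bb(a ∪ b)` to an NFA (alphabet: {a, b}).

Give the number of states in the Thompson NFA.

Per subexpression:
Each of the 8 symbol leaves contributes a 2-state fragment.
  abb — 6 states
  a ∪ abb — 10 states
  (a ∪ abb)* — 12 states
  a ∪ b — 6 states
  (a ∪ abb)*bb(a ∪ b) — 22 states

22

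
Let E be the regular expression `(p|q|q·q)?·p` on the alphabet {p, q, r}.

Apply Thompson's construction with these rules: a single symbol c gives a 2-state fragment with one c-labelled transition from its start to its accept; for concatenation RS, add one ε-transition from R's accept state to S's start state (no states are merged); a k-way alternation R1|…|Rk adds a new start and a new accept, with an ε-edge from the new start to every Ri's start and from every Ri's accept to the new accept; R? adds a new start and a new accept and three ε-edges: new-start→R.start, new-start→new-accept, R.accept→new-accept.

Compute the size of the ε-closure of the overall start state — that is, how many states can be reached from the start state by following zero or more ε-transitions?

Let C(F) = |ε-closure(F.start)| within fragment F, and note whether F accepts ε. Symbol fragments have C = 1 and do not accept ε. Then:
  q·q : same as the first factor's closure: C = 1
  p|q|q·q : new start ε-reaches every alternative's start; none of them accept ε, so the new accept is not reached: C = 1 + 1 + 1 + 1 = 4
  (p|q|q·q)? : C = 1 (new start) + 4 (body) + 1 (new accept, via ε) = 6
  (p|q|q·q)?·p : the left operand accepts ε, so the closure extends into the next operand (via the concat ε-link); C = 6 + 1 = 7

7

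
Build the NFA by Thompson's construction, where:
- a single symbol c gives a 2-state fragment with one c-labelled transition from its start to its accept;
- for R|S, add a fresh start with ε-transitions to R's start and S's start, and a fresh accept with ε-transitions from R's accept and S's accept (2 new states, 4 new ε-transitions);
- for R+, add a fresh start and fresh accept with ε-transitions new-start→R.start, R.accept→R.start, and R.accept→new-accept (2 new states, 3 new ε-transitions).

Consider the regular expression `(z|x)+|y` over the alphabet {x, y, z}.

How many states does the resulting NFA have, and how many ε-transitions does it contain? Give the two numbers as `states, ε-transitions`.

12, 11

Recursing over subexpressions:
Each of the 3 symbol leaves contributes 2 states and 0 ε-transitions.
  z|x — 6 states, 4 ε-transitions
  (z|x)+ — 8 states, 7 ε-transitions
  (z|x)+|y — 12 states, 11 ε-transitions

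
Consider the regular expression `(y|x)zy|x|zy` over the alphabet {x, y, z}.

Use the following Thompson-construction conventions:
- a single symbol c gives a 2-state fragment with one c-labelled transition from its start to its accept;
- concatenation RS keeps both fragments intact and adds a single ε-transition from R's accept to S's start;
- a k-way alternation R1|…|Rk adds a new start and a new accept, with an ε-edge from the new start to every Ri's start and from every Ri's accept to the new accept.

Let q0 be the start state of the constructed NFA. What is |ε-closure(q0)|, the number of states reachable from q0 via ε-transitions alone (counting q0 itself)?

6

Compute the ε-closure size of each fragment's start state recursively; a symbol fragment's start has no outgoing ε-edge, so its closure is just itself (size 1).
  y|x → new start ε-reaches every alternative's start; none of them accept ε, so the new accept is not reached: |closure| = 1 + 1 + 1 = 3
  (y|x)zy → same as the first factor's closure: |closure| = 3
  zy → |closure| equals the left operand's closure size = 1 (its accept is not ε-reachable, so the closure stops there)
  (y|x)zy|x|zy → new start ε-reaches every alternative's start; none of them accept ε, so the new accept is not reached: |closure| = 1 + 3 + 1 + 1 = 6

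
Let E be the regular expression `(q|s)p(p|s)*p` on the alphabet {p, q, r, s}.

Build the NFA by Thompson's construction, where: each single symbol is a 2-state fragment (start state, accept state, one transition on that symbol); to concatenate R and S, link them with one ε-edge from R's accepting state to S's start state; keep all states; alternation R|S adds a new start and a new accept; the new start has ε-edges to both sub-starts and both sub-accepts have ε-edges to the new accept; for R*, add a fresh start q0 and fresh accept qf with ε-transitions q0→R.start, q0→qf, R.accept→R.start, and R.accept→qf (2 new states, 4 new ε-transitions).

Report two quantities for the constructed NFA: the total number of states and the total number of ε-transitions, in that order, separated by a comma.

Building bottom-up:
Each of the 6 symbol leaves contributes 2 states and 0 ε-transitions.
  q|s → 6 states, 4 ε-transitions
  p|s → 6 states, 4 ε-transitions
  (p|s)* → 8 states, 8 ε-transitions
  (q|s)p(p|s)*p → 18 states, 15 ε-transitions

18, 15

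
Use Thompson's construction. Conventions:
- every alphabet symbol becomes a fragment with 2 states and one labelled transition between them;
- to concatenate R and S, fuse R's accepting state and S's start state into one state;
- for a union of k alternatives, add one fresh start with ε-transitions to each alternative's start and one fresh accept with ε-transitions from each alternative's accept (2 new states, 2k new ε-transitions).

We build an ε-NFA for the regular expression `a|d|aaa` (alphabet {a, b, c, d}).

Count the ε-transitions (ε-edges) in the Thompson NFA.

Bottom-up over the parse tree:
Each of the 5 symbol leaves contributes 0 ε-transitions.
  aaa : 0 ε-transitions
  a|d|aaa : 6 ε-transitions

6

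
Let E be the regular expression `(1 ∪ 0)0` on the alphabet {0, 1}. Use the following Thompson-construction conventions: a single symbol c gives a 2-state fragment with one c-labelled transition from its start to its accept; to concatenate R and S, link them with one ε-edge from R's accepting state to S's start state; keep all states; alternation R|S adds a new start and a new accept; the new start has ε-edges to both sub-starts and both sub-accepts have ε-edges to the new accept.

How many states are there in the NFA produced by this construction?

8

By structural recursion:
Each of the 3 symbol leaves contributes a 2-state fragment.
  1 ∪ 0 = 6 states
  (1 ∪ 0)0 = 8 states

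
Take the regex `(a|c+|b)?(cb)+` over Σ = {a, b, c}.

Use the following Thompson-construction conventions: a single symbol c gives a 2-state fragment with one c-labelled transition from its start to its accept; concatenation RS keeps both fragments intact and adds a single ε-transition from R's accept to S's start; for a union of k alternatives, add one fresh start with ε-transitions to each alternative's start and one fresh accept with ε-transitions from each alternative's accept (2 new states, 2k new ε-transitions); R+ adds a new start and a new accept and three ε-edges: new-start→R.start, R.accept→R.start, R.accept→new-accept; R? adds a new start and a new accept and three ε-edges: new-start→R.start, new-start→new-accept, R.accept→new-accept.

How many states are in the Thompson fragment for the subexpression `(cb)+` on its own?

Fragment for `(cb)+`:
Each of the 2 symbol leaves contributes a 2-state fragment.
  cb → 4 states
  (cb)+ → 6 states

6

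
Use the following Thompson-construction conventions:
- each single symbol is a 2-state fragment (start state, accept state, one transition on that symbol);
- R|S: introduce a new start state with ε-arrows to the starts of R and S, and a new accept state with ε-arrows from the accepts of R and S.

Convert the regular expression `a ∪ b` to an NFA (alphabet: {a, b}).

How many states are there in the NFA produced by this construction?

Per subexpression:
Each of the 2 symbol leaves contributes a 2-state fragment.
  a ∪ b = 6 states

6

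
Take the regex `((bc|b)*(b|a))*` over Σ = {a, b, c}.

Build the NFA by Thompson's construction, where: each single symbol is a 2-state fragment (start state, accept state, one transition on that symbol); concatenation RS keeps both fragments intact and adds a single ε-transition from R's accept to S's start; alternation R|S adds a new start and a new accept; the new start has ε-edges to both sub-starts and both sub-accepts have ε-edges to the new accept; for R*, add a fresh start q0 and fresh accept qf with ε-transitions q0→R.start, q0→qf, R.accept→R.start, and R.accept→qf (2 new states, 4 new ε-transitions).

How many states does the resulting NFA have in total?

Per subexpression:
Each of the 5 symbol leaves contributes a 2-state fragment.
  bc → 4 states
  bc|b → 8 states
  (bc|b)* → 10 states
  b|a → 6 states
  (bc|b)*(b|a) → 16 states
  ((bc|b)*(b|a))* → 18 states

18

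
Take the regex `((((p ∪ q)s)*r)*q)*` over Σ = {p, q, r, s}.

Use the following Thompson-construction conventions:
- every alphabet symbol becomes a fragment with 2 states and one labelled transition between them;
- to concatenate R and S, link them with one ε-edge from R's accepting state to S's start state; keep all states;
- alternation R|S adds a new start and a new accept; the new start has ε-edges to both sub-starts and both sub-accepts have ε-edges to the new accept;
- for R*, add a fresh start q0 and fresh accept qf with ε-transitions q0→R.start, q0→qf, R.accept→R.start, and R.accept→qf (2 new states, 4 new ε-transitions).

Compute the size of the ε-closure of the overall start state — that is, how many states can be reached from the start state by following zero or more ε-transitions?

11

Work bottom-up. For each fragment F, track |ε-closure(F.start)| and whether F's accept lies in that closure (i.e. whether F accepts ε). A single-symbol fragment has closure size 1 and does not accept ε.
  p ∪ q : |closure| = 1 + 1 + 1 = 3 (the new accept is not ε-reachable since no branch accepts ε)
  (p ∪ q)s : |closure| equals the left operand's closure size = 3 (its accept is not ε-reachable, so the closure stops there)
  ((p ∪ q)s)* : |closure| = 1 (new start) + 3 (body) + 1 (new accept) = 5
  ((p ∪ q)s)*r : |closure| = 5 + 1 = 6 (closure spills across the concat boundary because the left factor accepts ε)
  (((p ∪ q)s)*r)* : |closure| = 1 (new start) + 6 (body) + 1 (new accept) = 8
  (((p ∪ q)s)*r)*q : the left operand accepts ε, so the closure extends into the next operand (via the concat ε-link); |closure| = 8 + 1 = 9
  ((((p ∪ q)s)*r)*q)* : the star's fresh start ε-reaches both the body's start and the fresh accept: |closure| = 2 + 9 = 11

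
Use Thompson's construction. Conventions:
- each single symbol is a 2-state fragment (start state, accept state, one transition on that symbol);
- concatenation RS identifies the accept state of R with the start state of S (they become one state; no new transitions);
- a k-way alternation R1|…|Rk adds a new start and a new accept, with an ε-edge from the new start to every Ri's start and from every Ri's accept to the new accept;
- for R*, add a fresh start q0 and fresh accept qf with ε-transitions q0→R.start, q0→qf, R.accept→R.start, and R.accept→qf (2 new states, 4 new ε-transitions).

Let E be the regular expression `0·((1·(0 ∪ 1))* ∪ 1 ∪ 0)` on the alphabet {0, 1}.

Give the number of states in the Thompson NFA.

Recursing over subexpressions:
Each of the 6 symbol leaves contributes a 2-state fragment.
  0 ∪ 1 : 6 states
  1·(0 ∪ 1) : 7 states
  (1·(0 ∪ 1))* : 9 states
  (1·(0 ∪ 1))* ∪ 1 ∪ 0 : 15 states
  0·((1·(0 ∪ 1))* ∪ 1 ∪ 0) : 16 states

16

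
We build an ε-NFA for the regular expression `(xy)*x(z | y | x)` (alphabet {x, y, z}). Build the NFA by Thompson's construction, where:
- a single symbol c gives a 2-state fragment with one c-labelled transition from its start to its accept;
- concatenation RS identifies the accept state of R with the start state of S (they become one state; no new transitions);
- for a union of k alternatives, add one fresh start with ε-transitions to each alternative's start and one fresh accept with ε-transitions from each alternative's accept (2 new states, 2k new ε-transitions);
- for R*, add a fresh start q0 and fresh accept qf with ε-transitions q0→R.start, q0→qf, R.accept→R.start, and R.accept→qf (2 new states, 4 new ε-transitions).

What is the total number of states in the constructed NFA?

13

By structural recursion:
Each of the 6 symbol leaves contributes a 2-state fragment.
  xy = 3 states
  (xy)* = 5 states
  z | y | x = 8 states
  (xy)*x(z | y | x) = 13 states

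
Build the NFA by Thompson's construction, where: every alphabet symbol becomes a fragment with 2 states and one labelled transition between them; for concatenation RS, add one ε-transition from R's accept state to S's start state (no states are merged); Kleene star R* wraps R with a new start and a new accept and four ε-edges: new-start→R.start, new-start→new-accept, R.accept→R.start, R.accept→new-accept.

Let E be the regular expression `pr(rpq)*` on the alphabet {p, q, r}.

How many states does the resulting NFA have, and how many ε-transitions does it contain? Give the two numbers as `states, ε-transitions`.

12, 8

Per subexpression:
Each of the 5 symbol leaves contributes 2 states and 0 ε-transitions.
  rpq — 6 states, 2 ε-transitions
  (rpq)* — 8 states, 6 ε-transitions
  pr(rpq)* — 12 states, 8 ε-transitions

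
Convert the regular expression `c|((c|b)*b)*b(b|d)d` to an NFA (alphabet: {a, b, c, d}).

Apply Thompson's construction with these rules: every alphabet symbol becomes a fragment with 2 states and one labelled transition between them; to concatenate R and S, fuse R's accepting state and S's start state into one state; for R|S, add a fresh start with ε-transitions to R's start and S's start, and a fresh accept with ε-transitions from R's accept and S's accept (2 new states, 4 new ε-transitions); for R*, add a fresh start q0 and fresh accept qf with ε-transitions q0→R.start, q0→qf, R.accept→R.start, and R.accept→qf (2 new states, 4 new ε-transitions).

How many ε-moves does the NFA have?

20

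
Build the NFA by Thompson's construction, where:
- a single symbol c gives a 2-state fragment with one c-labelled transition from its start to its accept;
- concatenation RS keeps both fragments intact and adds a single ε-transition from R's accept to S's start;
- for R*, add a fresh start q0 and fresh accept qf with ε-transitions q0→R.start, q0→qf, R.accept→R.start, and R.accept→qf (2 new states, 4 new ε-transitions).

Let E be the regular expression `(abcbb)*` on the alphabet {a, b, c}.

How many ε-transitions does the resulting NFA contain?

8

Building bottom-up:
Each of the 5 symbol leaves contributes 0 ε-transitions.
  abcbb = 4 ε-transitions
  (abcbb)* = 8 ε-transitions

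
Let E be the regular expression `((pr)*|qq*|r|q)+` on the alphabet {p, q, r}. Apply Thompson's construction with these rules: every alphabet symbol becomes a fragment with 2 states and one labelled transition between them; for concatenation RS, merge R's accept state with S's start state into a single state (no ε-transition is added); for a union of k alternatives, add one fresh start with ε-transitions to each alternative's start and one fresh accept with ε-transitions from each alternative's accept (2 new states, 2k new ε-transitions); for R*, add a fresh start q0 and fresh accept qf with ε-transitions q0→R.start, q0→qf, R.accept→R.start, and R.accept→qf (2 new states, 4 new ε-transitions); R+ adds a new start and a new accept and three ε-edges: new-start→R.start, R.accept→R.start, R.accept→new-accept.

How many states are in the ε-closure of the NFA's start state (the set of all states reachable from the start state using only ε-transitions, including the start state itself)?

10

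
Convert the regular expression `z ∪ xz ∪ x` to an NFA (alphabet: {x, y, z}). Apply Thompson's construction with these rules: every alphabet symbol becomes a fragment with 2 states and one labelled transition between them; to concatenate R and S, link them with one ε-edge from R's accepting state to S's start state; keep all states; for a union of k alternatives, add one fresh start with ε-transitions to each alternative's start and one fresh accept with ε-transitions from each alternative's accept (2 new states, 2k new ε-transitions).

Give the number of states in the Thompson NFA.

Building bottom-up:
Each of the 4 symbol leaves contributes a 2-state fragment.
  xz → 4 states
  z ∪ xz ∪ x → 10 states

10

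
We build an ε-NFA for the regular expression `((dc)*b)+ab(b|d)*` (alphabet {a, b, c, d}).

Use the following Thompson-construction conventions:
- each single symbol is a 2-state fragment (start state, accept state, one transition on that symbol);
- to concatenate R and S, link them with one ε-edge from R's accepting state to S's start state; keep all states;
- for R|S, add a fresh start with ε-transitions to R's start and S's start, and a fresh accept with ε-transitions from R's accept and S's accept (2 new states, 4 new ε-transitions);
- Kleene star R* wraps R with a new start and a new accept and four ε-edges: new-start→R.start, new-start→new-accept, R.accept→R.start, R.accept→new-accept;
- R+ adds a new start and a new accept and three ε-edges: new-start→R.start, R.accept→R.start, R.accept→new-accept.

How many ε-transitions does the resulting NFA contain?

By structural recursion:
Each of the 7 symbol leaves contributes 0 ε-transitions.
  dc — 1 ε-transition
  (dc)* — 5 ε-transitions
  (dc)*b — 6 ε-transitions
  ((dc)*b)+ — 9 ε-transitions
  b|d — 4 ε-transitions
  (b|d)* — 8 ε-transitions
  ((dc)*b)+ab(b|d)* — 20 ε-transitions

20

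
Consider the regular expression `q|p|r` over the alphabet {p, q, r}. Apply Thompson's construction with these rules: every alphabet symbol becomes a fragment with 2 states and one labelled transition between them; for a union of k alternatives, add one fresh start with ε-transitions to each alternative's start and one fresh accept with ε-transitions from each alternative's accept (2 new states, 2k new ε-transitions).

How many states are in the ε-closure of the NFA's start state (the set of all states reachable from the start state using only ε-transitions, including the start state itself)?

4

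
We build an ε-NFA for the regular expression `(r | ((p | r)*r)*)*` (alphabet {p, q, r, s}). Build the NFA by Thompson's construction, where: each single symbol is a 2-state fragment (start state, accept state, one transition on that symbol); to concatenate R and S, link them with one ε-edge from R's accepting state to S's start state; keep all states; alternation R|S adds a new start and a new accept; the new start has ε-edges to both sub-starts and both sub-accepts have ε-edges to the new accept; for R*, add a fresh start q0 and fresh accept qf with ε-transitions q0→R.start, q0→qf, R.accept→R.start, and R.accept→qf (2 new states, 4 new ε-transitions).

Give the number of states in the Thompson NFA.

Recursing over subexpressions:
Each of the 4 symbol leaves contributes a 2-state fragment.
  p | r = 6 states
  (p | r)* = 8 states
  (p | r)*r = 10 states
  ((p | r)*r)* = 12 states
  r | ((p | r)*r)* = 16 states
  (r | ((p | r)*r)*)* = 18 states

18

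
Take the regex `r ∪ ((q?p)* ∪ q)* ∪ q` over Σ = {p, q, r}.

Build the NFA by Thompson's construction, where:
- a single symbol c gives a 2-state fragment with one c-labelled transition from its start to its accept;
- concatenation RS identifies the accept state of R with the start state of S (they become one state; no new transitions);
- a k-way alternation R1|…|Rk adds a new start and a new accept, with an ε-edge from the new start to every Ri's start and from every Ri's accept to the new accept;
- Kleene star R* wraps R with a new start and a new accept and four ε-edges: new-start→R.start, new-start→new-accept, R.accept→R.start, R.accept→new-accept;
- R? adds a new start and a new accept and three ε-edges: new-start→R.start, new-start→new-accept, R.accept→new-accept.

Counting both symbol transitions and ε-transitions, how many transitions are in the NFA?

26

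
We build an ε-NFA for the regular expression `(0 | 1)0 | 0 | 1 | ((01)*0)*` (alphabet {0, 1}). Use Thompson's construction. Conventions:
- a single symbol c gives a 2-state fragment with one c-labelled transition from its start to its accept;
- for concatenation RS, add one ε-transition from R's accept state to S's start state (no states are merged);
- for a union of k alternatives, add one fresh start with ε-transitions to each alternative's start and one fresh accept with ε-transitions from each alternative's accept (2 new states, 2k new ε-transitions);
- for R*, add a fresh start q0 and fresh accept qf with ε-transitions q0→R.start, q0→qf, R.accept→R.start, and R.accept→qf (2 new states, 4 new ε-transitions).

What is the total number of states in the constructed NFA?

24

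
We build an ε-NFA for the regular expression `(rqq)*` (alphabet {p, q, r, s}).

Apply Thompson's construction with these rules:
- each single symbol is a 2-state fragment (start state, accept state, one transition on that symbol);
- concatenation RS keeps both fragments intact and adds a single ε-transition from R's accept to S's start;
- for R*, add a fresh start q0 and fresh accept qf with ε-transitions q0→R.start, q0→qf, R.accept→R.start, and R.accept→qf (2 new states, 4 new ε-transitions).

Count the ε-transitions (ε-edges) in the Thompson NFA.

Recursing over subexpressions:
Each of the 3 symbol leaves contributes 0 ε-transitions.
  rqq — 2 ε-transitions
  (rqq)* — 6 ε-transitions

6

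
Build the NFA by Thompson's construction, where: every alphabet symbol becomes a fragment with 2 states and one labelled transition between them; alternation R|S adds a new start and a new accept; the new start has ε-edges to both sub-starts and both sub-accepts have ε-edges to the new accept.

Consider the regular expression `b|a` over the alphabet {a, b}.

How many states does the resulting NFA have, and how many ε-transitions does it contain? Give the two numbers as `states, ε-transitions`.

6, 4

Building bottom-up:
Each of the 2 symbol leaves contributes 2 states and 0 ε-transitions.
  b|a — 6 states, 4 ε-transitions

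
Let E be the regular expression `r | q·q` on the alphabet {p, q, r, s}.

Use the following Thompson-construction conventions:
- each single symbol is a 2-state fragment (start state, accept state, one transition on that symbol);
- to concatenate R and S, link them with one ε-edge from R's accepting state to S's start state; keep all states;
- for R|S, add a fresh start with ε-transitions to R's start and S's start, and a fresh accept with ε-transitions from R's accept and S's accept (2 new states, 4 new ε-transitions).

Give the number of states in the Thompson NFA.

8

Building bottom-up:
Each of the 3 symbol leaves contributes a 2-state fragment.
  q·q → 4 states
  r | q·q → 8 states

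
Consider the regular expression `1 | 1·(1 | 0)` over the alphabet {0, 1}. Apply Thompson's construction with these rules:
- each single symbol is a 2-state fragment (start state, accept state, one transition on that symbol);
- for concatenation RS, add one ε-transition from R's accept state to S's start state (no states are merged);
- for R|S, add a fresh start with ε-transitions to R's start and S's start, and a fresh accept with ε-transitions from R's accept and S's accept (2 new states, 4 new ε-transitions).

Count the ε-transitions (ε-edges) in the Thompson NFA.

9

Recursing over subexpressions:
Each of the 4 symbol leaves contributes 0 ε-transitions.
  1 | 0 — 4 ε-transitions
  1·(1 | 0) — 5 ε-transitions
  1 | 1·(1 | 0) — 9 ε-transitions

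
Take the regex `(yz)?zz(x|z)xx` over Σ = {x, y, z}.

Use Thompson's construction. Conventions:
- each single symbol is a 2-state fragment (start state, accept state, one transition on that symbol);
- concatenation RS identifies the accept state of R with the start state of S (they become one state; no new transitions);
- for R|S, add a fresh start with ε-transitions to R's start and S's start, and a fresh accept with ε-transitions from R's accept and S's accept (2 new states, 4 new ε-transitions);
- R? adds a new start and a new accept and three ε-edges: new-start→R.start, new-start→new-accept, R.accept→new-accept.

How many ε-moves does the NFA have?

Bottom-up over the parse tree:
Each of the 8 symbol leaves contributes 0 ε-transitions.
  yz — 0 ε-transitions
  (yz)? — 3 ε-transitions
  x|z — 4 ε-transitions
  (yz)?zz(x|z)xx — 7 ε-transitions

7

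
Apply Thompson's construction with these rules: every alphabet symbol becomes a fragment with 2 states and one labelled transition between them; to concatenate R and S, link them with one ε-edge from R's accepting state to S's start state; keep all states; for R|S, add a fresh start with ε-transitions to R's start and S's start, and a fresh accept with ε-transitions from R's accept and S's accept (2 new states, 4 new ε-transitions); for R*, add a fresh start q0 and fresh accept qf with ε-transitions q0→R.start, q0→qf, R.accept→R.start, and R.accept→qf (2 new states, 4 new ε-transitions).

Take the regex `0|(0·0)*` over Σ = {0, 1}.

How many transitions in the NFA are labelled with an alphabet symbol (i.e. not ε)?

Bottom-up over the parse tree:
Each of the 3 symbol leaves contributes exactly 1 symbol transition.
  0·0 = 2 symbol transitions
  (0·0)* = 2 symbol transitions
  0|(0·0)* = 3 symbol transitions

3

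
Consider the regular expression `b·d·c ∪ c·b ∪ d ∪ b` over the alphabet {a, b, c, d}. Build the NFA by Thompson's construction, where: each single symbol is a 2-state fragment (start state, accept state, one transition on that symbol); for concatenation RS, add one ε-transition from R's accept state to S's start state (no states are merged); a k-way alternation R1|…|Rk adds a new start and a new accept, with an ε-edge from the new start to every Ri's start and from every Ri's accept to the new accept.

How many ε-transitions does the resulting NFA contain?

11

Building bottom-up:
Each of the 7 symbol leaves contributes 0 ε-transitions.
  b·d·c — 2 ε-transitions
  c·b — 1 ε-transition
  b·d·c ∪ c·b ∪ d ∪ b — 11 ε-transitions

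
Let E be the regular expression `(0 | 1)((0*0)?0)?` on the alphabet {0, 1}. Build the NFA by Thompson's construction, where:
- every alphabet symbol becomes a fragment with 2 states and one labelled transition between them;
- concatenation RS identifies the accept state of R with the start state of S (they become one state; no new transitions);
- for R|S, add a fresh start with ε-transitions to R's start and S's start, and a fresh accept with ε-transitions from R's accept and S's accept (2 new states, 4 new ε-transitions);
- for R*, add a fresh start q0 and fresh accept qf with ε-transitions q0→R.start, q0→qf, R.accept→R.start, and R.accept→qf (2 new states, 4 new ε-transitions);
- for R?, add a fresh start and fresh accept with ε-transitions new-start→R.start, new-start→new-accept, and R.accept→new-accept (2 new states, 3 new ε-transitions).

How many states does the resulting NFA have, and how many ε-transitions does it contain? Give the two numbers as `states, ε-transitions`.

15, 14

Building bottom-up:
Each of the 5 symbol leaves contributes 2 states and 0 ε-transitions.
  0 | 1 : 6 states, 4 ε-transitions
  0* : 4 states, 4 ε-transitions
  0*0 : 5 states, 4 ε-transitions
  (0*0)? : 7 states, 7 ε-transitions
  (0*0)?0 : 8 states, 7 ε-transitions
  ((0*0)?0)? : 10 states, 10 ε-transitions
  (0 | 1)((0*0)?0)? : 15 states, 14 ε-transitions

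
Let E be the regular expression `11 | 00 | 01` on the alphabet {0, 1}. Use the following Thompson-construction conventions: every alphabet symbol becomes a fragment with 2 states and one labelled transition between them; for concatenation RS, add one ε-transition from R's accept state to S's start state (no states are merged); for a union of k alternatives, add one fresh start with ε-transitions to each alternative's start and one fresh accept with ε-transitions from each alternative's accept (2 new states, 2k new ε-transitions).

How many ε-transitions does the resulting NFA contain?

9

Bottom-up over the parse tree:
Each of the 6 symbol leaves contributes 0 ε-transitions.
  11 = 1 ε-transition
  00 = 1 ε-transition
  01 = 1 ε-transition
  11 | 00 | 01 = 9 ε-transitions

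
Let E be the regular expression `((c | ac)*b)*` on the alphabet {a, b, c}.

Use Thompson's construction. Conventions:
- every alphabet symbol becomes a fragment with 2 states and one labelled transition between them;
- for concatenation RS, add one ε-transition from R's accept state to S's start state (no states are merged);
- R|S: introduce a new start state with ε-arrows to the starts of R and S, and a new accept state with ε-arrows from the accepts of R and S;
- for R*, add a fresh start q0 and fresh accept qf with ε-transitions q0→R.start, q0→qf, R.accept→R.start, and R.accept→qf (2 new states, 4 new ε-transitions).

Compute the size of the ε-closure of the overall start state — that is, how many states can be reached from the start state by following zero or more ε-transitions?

8

Let C(F) = |ε-closure(F.start)| within fragment F, and note whether F accepts ε. Symbol fragments have C = 1 and do not accept ε. Then:
  ac : same as the first factor's closure: C = 1
  c | ac : C = 1 + 1 + 1 = 3 (the new accept is not ε-reachable since no branch accepts ε)
  (c | ac)* : the star's fresh start ε-reaches both the body's start and the fresh accept: C = 2 + 3 = 5
  (c | ac)*b : C = 5 + 1 = 6 (closure spills across the concat boundary because the left factor accepts ε)
  ((c | ac)*b)* : C = 1 (new start) + 6 (body) + 1 (new accept) = 8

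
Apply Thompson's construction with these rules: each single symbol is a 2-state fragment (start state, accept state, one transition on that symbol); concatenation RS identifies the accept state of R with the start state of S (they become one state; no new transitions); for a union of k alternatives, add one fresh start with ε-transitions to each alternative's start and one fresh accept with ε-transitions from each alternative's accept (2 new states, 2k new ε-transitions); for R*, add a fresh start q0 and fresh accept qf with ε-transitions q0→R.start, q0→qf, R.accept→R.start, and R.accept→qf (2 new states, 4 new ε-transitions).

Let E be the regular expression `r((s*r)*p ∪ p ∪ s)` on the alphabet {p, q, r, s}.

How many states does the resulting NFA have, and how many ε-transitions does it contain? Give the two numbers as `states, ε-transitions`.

15, 14

Building bottom-up:
Each of the 6 symbol leaves contributes 2 states and 0 ε-transitions.
  s* — 4 states, 4 ε-transitions
  s*r — 5 states, 4 ε-transitions
  (s*r)* — 7 states, 8 ε-transitions
  (s*r)*p — 8 states, 8 ε-transitions
  (s*r)*p ∪ p ∪ s — 14 states, 14 ε-transitions
  r((s*r)*p ∪ p ∪ s) — 15 states, 14 ε-transitions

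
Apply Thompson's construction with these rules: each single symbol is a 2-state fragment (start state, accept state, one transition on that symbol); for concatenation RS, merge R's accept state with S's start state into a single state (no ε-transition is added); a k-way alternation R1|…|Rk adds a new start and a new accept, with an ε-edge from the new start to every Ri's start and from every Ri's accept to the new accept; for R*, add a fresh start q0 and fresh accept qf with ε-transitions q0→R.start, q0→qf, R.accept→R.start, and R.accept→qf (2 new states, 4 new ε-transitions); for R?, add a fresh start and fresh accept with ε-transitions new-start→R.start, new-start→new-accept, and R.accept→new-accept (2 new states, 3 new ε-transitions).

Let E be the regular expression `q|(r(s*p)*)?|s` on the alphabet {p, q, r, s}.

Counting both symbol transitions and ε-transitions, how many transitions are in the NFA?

22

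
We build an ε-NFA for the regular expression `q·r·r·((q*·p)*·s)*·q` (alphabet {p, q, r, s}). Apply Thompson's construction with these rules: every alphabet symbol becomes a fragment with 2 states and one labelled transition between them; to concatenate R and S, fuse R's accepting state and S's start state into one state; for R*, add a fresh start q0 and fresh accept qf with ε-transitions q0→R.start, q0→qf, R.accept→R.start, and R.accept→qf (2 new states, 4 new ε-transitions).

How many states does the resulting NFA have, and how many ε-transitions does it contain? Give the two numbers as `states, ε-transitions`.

Recursing over subexpressions:
Each of the 7 symbol leaves contributes 2 states and 0 ε-transitions.
  q* → 4 states, 4 ε-transitions
  q*·p → 5 states, 4 ε-transitions
  (q*·p)* → 7 states, 8 ε-transitions
  (q*·p)*·s → 8 states, 8 ε-transitions
  ((q*·p)*·s)* → 10 states, 12 ε-transitions
  q·r·r·((q*·p)*·s)*·q → 14 states, 12 ε-transitions

14, 12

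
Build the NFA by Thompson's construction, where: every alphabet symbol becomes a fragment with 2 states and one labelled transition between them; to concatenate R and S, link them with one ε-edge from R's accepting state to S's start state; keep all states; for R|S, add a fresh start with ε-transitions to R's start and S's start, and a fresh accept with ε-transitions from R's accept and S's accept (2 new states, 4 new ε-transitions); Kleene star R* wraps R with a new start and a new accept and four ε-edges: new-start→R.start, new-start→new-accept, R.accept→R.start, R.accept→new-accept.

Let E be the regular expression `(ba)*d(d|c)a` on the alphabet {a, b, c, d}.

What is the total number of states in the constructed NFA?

16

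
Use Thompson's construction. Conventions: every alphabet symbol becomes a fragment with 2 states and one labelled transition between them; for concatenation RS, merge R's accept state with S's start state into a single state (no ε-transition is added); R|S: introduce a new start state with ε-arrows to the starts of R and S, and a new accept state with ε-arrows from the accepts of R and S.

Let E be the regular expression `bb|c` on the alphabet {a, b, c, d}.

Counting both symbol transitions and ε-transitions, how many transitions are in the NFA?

7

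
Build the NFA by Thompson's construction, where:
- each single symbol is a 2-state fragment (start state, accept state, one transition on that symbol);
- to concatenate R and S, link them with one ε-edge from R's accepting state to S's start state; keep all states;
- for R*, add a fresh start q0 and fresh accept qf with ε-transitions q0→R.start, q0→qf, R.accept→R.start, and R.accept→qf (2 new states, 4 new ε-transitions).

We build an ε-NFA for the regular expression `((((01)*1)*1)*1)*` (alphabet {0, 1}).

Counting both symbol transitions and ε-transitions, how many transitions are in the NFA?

Recursing over subexpressions:
Each of the 5 symbol leaves contributes 1 transition (1 symbol, 0 ε).
  01 — 3 transitions (2 symbol, 1 ε)
  (01)* — 7 transitions (2 symbol, 5 ε)
  (01)*1 — 9 transitions (3 symbol, 6 ε)
  ((01)*1)* — 13 transitions (3 symbol, 10 ε)
  ((01)*1)*1 — 15 transitions (4 symbol, 11 ε)
  (((01)*1)*1)* — 19 transitions (4 symbol, 15 ε)
  (((01)*1)*1)*1 — 21 transitions (5 symbol, 16 ε)
  ((((01)*1)*1)*1)* — 25 transitions (5 symbol, 20 ε)

25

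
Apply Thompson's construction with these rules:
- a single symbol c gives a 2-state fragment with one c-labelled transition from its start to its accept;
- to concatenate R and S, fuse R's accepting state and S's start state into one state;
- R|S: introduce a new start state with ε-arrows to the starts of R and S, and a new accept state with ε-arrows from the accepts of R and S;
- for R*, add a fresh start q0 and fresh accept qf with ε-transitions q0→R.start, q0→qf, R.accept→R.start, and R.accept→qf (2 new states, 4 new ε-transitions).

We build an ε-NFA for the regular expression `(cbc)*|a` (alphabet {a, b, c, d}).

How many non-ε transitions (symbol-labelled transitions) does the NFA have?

4

By structural recursion:
Each of the 4 symbol leaves contributes exactly 1 symbol transition.
  cbc — 3 symbol transitions
  (cbc)* — 3 symbol transitions
  (cbc)*|a — 4 symbol transitions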